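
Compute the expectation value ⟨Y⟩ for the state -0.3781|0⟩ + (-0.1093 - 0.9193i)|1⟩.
0.6952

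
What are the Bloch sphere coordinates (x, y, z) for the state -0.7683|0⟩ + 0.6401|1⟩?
(-0.9836, 0, 0.1806)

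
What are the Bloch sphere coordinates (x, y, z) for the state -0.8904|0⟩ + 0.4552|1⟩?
(-0.8106, 0, 0.5856)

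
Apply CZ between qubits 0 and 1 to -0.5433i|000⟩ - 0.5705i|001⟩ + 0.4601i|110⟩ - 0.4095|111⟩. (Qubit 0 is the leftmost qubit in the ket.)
-0.5433i|000⟩ - 0.5705i|001⟩ - 0.4601i|110⟩ + 0.4095|111⟩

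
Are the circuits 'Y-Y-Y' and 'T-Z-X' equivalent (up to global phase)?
No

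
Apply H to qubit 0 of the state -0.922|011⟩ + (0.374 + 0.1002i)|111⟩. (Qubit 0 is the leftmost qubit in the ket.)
(-0.3875 + 0.07085i)|011⟩ + (-0.9164 - 0.07085i)|111⟩

H on qubit 0 mixes each pair of kets that differ only in qubit 0: amplitudes (a, b) of (|…0…⟩, |…1…⟩) become ((a + b)/√2, (a − b)/√2). Kets absent from the input have amplitude 0.
(|011⟩, |111⟩): (a, b) = (-0.922, (0.374 + 0.1002i)) → ((-0.3875 + 0.07085i), (-0.9164 - 0.07085i))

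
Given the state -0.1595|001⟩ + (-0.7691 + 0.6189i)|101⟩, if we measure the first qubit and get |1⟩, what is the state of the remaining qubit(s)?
(-0.7791 + 0.6269i)|01⟩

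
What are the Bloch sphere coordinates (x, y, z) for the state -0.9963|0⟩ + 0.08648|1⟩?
(-0.1723, 0, 0.9851)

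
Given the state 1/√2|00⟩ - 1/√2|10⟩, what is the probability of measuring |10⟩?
1/2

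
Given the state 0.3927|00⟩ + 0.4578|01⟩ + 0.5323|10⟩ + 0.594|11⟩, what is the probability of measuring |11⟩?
0.3528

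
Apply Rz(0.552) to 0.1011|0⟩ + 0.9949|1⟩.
(0.09727 - 0.02755i)|0⟩ + (0.9572 + 0.2711i)|1⟩

Rz(0.552) = [[e^(−iθ/2), 0], [0, e^(iθ/2)]] with e^(±iθ/2) = cos(θ/2) ± i·sin(θ/2); θ = 0.552, cos(θ/2) ≈ 0.962153, sin(θ/2) ≈ 0.272509.
With a = amp(|0⟩) = 0.1011 and b = amp(|1⟩) = 0.9949:
new amp(|0⟩) = (0.962153 - 0.272509i)·a = (0.09727 - 0.02755i)
new amp(|1⟩) = (0.962153 + 0.272509i)·b = (0.9572 + 0.2711i)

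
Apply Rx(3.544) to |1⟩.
-0.9798i|0⟩ - 0.1998|1⟩

Rx(3.544) = [[cos(θ/2), −i·sin(θ/2)], [−i·sin(θ/2), cos(θ/2)]]; θ = 3.544, cos(θ/2) ≈ -0.199849, sin(θ/2) ≈ 0.979827.
With a = amp(|0⟩) = 0 and b = amp(|1⟩) = 1:
new amp(|0⟩) = (-0.199849)·a + (-0.979827i)·b = -0.9798i
new amp(|1⟩) = (-0.979827i)·a + (-0.199849)·b = -0.1998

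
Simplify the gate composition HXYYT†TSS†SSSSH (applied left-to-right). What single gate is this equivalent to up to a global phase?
Z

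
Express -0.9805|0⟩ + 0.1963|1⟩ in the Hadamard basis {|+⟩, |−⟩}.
-0.5545|+⟩ - 0.8321|−⟩

With |ψ⟩ = α|0⟩ + β|1⟩, the Hadamard-basis coefficients are ⟨+|ψ⟩ = (α + β)/√2 and ⟨−|ψ⟩ = (α − β)/√2.
Here α = -0.9805, β = 0.1963: (α + β)/√2 = -0.5545, (α − β)/√2 = -0.8321.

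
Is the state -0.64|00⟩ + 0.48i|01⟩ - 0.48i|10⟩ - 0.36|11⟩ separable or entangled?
Separable

Writing the state as a|00⟩ + b|01⟩ + c|10⟩ + d|11⟩, it is a product state iff ad − bc = 0.
Here (a, b, c, d) = (-0.64, 0.48i, -0.48i, -0.36): ad − bc = (-0.64)(-0.36) − (0.48i)(-0.48i) = 0, so the state is separable.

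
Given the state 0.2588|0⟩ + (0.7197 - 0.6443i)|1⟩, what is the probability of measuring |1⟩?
0.9331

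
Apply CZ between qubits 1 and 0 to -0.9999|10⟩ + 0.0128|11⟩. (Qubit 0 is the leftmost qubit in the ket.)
-0.9999|10⟩ - 0.0128|11⟩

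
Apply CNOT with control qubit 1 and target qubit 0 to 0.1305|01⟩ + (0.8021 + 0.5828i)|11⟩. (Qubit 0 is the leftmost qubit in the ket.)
(0.8021 + 0.5828i)|01⟩ + 0.1305|11⟩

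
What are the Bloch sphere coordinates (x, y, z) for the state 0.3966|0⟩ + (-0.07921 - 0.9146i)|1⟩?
(-0.06283, -0.7255, -0.6855)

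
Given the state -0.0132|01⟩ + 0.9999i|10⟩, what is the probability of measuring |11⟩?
0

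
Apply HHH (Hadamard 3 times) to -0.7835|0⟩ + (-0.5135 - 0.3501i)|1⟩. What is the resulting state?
(-0.9171 - 0.2476i)|0⟩ + (-0.1909 + 0.2476i)|1⟩

H² = I, so H^3 = H: a single Hadamard. With (a, b) = (-0.7835, (-0.5135 - 0.3501i)), H gives ((a + b)/√2, (a − b)/√2) = ((-0.9171 - 0.2476i), (-0.1909 + 0.2476i)).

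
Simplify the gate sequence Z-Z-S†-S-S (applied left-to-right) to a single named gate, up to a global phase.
S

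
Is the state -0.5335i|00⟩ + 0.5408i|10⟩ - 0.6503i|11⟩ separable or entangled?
Entangled

Writing the state as a|00⟩ + b|01⟩ + c|10⟩ + d|11⟩, it is a product state iff ad − bc = 0.
Here (a, b, c, d) = (-0.5335i, 0, 0.5408i, -0.6503i): ad − bc = (-0.5335i)(-0.6503i) − (0)(0.5408i) = -0.3469 ≠ 0, so the state is entangled.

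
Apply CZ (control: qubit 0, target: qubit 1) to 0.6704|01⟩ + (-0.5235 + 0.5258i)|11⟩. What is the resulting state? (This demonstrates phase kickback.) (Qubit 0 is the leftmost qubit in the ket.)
0.6704|01⟩ + (0.5235 - 0.5258i)|11⟩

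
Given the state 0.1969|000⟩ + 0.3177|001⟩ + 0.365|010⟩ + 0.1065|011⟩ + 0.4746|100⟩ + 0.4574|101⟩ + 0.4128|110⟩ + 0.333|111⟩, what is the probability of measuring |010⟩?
0.1332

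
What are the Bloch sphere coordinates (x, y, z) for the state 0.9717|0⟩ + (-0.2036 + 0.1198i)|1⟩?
(-0.3957, 0.2328, 0.8884)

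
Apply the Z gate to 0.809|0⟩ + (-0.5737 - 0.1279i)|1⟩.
0.809|0⟩ + (0.5737 + 0.1279i)|1⟩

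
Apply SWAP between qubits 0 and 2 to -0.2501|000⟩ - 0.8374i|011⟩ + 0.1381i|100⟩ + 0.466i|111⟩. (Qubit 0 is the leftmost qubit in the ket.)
-0.2501|000⟩ + 0.1381i|001⟩ - 0.8374i|110⟩ + 0.466i|111⟩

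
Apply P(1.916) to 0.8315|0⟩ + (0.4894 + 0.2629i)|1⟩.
0.8315|0⟩ + (-0.413 + 0.3716i)|1⟩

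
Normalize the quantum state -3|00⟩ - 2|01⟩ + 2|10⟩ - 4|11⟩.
-0.5222|00⟩ - 0.3482|01⟩ + 0.3482|10⟩ - 0.6963|11⟩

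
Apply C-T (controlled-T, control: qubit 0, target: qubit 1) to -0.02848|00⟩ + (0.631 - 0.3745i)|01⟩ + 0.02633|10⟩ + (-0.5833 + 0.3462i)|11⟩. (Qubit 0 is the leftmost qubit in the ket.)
-0.02848|00⟩ + (0.631 - 0.3745i)|01⟩ + 0.02633|10⟩ + (-0.6573 - 0.1677i)|11⟩

C-T leaves the control-|0⟩ kets |00⟩, |01⟩ unchanged and applies T to qubit 1 on the control-|1⟩ pair (|10⟩, |11⟩).
T = [[1, 0], [0, (1/√2 + (1/√2)i)]].
With a = amp(|10⟩) = 0.02633 and b = amp(|11⟩) = (-0.5833 + 0.3462i):
new amp(|10⟩) = (1)·a = 0.02633
new amp(|11⟩) = (1/√2 + (1/√2)i)·b = (-0.6573 - 0.1677i)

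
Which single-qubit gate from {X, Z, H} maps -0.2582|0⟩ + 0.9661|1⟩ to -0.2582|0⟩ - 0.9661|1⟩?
Z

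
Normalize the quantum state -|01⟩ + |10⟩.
-1/√2|01⟩ + 1/√2|10⟩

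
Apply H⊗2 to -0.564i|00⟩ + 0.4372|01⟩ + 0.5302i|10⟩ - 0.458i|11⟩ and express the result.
(0.2186 - 0.2459i)|00⟩ + (-0.2186 + 0.2121i)|01⟩ + (0.2186 - 0.3181i)|10⟩ + (-0.2186 - 0.7761i)|11⟩

H⊗2 gives amp(|y⟩) = (1/2) Σ_x (−1)^(x·y) amp(|x⟩), where x·y is the number of positions in which both x and y have a 1.
|00⟩: (-0.564i + 0.4372 + 0.5302i - 0.458i)/2 = (0.2186 - 0.2459i)
|01⟩: (-0.564i - 0.4372 + 0.5302i + 0.458i)/2 = (-0.2186 + 0.2121i)
|10⟩: (-0.564i + 0.4372 - 0.5302i + 0.458i)/2 = (0.2186 - 0.3181i)
|11⟩: (-0.564i - 0.4372 - 0.5302i - 0.458i)/2 = (-0.2186 - 0.7761i)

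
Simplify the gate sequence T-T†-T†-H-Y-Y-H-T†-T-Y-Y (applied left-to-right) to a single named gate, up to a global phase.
T†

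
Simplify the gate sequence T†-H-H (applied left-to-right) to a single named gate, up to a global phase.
T†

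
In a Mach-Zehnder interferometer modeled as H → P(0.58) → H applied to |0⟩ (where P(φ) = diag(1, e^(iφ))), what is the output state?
(0.9182 + 0.274i)|0⟩ + (0.08177 - 0.274i)|1⟩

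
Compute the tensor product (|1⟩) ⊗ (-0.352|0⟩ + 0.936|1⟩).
-0.352|10⟩ + 0.936|11⟩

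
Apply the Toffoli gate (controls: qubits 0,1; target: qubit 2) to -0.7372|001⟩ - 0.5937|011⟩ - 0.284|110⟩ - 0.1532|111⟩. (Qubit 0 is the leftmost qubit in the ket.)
-0.7372|001⟩ - 0.5937|011⟩ - 0.1532|110⟩ - 0.284|111⟩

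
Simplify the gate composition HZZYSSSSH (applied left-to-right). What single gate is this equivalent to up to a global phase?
Y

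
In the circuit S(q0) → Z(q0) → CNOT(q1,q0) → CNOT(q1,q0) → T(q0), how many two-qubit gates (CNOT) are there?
2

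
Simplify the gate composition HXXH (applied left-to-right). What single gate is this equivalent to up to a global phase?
I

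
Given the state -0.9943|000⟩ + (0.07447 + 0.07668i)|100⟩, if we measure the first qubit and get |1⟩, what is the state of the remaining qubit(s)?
(0.6967 + 0.7174i)|00⟩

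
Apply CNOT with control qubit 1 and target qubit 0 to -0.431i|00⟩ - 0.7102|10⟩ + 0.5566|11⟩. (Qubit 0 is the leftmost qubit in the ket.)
-0.431i|00⟩ + 0.5566|01⟩ - 0.7102|10⟩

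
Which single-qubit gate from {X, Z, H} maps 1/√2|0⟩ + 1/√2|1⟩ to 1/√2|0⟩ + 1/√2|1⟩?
X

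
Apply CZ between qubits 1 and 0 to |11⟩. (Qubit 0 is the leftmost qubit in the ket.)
-|11⟩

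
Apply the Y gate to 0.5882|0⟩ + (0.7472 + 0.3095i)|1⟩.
(0.3095 - 0.7472i)|0⟩ + 0.5882i|1⟩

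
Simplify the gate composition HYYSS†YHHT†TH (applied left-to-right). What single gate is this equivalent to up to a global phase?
Y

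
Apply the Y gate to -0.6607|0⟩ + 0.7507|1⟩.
-0.7507i|0⟩ - 0.6607i|1⟩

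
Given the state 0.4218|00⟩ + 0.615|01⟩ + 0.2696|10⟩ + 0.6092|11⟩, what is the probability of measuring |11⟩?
0.3711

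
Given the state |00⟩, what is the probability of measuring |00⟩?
1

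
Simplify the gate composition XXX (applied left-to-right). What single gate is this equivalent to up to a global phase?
X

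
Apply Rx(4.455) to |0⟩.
-0.6105|0⟩ - 0.792i|1⟩

Rx(4.455) = [[cos(θ/2), −i·sin(θ/2)], [−i·sin(θ/2), cos(θ/2)]]; θ = 4.455, cos(θ/2) ≈ -0.610509, sin(θ/2) ≈ 0.792009.
With a = amp(|0⟩) = 1 and b = amp(|1⟩) = 0:
new amp(|0⟩) = (-0.610509)·a + (-0.792009i)·b = -0.6105
new amp(|1⟩) = (-0.792009i)·a + (-0.610509)·b = -0.792i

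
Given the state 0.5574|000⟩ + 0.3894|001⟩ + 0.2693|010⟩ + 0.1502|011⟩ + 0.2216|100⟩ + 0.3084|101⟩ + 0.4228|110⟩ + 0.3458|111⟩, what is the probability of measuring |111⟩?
0.1196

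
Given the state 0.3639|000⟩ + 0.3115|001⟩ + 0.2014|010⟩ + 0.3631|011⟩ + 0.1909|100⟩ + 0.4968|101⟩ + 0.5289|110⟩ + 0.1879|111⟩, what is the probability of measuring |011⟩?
0.1318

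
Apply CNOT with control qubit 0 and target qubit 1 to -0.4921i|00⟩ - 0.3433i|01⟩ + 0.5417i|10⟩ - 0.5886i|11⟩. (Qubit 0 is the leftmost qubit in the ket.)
-0.4921i|00⟩ - 0.3433i|01⟩ - 0.5886i|10⟩ + 0.5417i|11⟩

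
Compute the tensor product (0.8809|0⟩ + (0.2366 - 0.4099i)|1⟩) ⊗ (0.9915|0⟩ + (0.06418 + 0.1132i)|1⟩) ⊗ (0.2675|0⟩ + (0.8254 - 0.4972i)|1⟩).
0.2336|000⟩ + (0.7209 - 0.4343i)|001⟩ + (0.01512 + 0.02667i)|010⟩ + (0.09624 + 0.0542i)|011⟩ + (0.06275 - 0.1087i)|100⟩ + (-0.00844 - 0.4521i)|101⟩ + (0.01647 + 0.0001273i)|110⟩ + (0.05107 - 0.03023i)|111⟩

amp(|b₁b₂…⟩) = product of the factor amplitudes for bits b₁, b₂, …; only kets whose every factor amplitude is nonzero survive.
|000⟩: (0.8809)(0.9915)(0.2675) = 0.2336
|001⟩: (0.8809)(0.9915)(0.8254 - 0.4972i) = (0.7209 - 0.4343i)
|010⟩: (0.8809)(0.06418 + 0.1132i)(0.2675) = (0.01512 + 0.02667i)
|011⟩: (0.8809)(0.06418 + 0.1132i)(0.8254 - 0.4972i) = (0.09624 + 0.0542i)
|100⟩: (0.2366 - 0.4099i)(0.9915)(0.2675) = (0.06275 - 0.1087i)
|101⟩: (0.2366 - 0.4099i)(0.9915)(0.8254 - 0.4972i) = (-0.00844 - 0.4521i)
|110⟩: (0.2366 - 0.4099i)(0.06418 + 0.1132i)(0.2675) = (0.01647 + 0.0001273i)
|111⟩: (0.2366 - 0.4099i)(0.06418 + 0.1132i)(0.8254 - 0.4972i) = (0.05107 - 0.03023i)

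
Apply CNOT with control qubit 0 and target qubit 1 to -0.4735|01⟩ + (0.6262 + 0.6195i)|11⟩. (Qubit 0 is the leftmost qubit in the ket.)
-0.4735|01⟩ + (0.6262 + 0.6195i)|10⟩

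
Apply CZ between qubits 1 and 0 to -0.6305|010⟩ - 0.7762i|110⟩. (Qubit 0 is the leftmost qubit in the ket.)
-0.6305|010⟩ + 0.7762i|110⟩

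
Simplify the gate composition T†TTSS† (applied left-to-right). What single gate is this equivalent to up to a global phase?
T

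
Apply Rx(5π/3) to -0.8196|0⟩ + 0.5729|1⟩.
(0.7098 - 0.2865i)|0⟩ + (-0.4961 + 0.4098i)|1⟩

Rx(5π/3) = [[cos(θ/2), −i·sin(θ/2)], [−i·sin(θ/2), cos(θ/2)]]; θ = 5π/3, cos(θ/2) ≈ -0.866025, sin(θ/2) ≈ 0.5.
With a = amp(|0⟩) = -0.8196 and b = amp(|1⟩) = 0.5729:
new amp(|0⟩) = (-0.866025)·a + (-0.5i)·b = (0.7098 - 0.2865i)
new amp(|1⟩) = (-0.5i)·a + (-0.866025)·b = (-0.4961 + 0.4098i)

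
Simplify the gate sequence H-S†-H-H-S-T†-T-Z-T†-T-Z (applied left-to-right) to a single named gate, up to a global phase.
H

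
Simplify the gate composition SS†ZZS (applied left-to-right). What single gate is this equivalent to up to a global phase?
S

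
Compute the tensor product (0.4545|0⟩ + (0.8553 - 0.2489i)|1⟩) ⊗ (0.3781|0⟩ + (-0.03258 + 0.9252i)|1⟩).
0.1718|00⟩ + (-0.01481 + 0.4205i)|01⟩ + (0.3234 - 0.09411i)|10⟩ + (0.2024 + 0.7994i)|11⟩

amp(|b₁b₂…⟩) = product of the factor amplitudes for bits b₁, b₂, …; only kets whose every factor amplitude is nonzero survive.
|00⟩: (0.4545)(0.3781) = 0.1718
|01⟩: (0.4545)(-0.03258 + 0.9252i) = (-0.01481 + 0.4205i)
|10⟩: (0.8553 - 0.2489i)(0.3781) = (0.3234 - 0.09411i)
|11⟩: (0.8553 - 0.2489i)(-0.03258 + 0.9252i) = (0.2024 + 0.7994i)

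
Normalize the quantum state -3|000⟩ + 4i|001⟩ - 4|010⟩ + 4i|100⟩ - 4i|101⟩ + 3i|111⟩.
-0.3313|000⟩ + 0.4417i|001⟩ - 0.4417|010⟩ + 0.4417i|100⟩ - 0.4417i|101⟩ + 0.3313i|111⟩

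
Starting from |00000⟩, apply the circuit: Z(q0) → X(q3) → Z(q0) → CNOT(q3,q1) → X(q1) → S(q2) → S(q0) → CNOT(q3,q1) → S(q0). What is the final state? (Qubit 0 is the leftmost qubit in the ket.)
|01010⟩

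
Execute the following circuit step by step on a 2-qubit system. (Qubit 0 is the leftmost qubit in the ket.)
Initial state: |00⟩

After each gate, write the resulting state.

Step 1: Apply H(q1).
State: 1/√2|00⟩ + 1/√2|01⟩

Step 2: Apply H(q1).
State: |00⟩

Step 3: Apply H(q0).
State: 1/√2|00⟩ + 1/√2|10⟩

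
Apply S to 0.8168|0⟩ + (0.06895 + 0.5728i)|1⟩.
0.8168|0⟩ + (-0.5728 + 0.06895i)|1⟩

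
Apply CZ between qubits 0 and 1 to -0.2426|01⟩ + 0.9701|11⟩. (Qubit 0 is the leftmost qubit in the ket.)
-0.2426|01⟩ - 0.9701|11⟩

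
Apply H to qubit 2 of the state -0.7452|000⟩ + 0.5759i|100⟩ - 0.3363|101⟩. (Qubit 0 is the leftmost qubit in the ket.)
-0.5269|000⟩ - 0.5269|001⟩ + (-0.2378 + 0.4072i)|100⟩ + (0.2378 + 0.4072i)|101⟩

H on qubit 2 mixes each pair of kets that differ only in qubit 2: amplitudes (a, b) of (|…0…⟩, |…1…⟩) become ((a + b)/√2, (a − b)/√2). Kets absent from the input have amplitude 0.
(|000⟩, |001⟩): (a, b) = (-0.7452, 0) → (-0.5269, -0.5269)
(|100⟩, |101⟩): (a, b) = (0.5759i, -0.3363) → ((-0.2378 + 0.4072i), (0.2378 + 0.4072i))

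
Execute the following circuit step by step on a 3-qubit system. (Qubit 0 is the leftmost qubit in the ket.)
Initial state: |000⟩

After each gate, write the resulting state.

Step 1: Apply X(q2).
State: |001⟩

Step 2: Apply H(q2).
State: 1/√2|000⟩ - 1/√2|001⟩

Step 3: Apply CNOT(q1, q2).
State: 1/√2|000⟩ - 1/√2|001⟩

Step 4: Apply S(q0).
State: 1/√2|000⟩ - 1/√2|001⟩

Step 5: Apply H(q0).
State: 1/2|000⟩ - 1/2|001⟩ + 1/2|100⟩ - 1/2|101⟩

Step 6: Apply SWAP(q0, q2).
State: 1/2|000⟩ + 1/2|001⟩ - 1/2|100⟩ - 1/2|101⟩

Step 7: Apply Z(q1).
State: 1/2|000⟩ + 1/2|001⟩ - 1/2|100⟩ - 1/2|101⟩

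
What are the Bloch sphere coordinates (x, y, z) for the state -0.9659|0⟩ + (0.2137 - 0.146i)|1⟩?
(-0.4128, 0.282, 0.866)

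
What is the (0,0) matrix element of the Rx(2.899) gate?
0.121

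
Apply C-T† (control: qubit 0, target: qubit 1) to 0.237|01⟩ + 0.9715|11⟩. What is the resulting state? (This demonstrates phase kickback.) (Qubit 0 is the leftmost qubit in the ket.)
0.237|01⟩ + (0.687 - 0.687i)|11⟩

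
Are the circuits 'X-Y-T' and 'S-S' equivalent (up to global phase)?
No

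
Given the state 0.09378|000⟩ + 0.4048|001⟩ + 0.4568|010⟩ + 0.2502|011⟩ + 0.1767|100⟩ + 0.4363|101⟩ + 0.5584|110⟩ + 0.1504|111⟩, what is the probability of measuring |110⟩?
0.3118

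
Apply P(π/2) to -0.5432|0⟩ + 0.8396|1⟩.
-0.5432|0⟩ + 0.8396i|1⟩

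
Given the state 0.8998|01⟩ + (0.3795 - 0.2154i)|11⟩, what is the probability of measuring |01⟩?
0.8096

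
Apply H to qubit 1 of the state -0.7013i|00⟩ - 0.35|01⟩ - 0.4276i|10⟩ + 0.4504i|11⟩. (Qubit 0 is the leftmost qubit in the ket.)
(-0.2475 - 0.4959i)|00⟩ + (0.2475 - 0.4959i)|01⟩ + 0.01612i|10⟩ - 0.6208i|11⟩

H on qubit 1 mixes each pair of kets that differ only in qubit 1: amplitudes (a, b) of (|…0…⟩, |…1…⟩) become ((a + b)/√2, (a − b)/√2). Kets absent from the input have amplitude 0.
(|00⟩, |01⟩): (a, b) = (-0.7013i, -0.35) → ((-0.2475 - 0.4959i), (0.2475 - 0.4959i))
(|10⟩, |11⟩): (a, b) = (-0.4276i, 0.4504i) → (0.01612i, -0.6208i)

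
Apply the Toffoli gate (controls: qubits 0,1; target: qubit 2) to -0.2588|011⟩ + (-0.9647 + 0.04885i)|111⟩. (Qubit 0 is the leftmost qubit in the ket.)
-0.2588|011⟩ + (-0.9647 + 0.04885i)|110⟩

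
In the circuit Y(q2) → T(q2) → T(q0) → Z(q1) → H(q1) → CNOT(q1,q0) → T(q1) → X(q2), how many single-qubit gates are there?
7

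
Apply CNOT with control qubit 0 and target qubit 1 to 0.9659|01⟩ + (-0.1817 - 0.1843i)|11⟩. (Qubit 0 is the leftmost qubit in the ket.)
0.9659|01⟩ + (-0.1817 - 0.1843i)|10⟩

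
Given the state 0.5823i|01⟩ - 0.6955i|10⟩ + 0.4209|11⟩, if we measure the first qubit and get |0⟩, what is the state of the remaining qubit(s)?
i|1⟩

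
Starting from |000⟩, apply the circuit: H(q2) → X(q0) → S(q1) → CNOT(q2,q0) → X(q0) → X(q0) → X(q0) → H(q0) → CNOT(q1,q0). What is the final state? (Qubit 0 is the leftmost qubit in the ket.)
1/2|000⟩ + 1/2|001⟩ + 1/2|100⟩ - 1/2|101⟩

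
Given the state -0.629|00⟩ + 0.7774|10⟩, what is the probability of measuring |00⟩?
0.3956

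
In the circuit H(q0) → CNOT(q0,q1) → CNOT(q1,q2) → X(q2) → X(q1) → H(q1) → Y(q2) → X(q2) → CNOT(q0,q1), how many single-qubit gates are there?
6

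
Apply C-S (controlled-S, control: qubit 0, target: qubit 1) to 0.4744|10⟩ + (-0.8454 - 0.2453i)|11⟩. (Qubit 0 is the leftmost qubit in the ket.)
0.4744|10⟩ + (0.2453 - 0.8454i)|11⟩

C-S leaves the control-|0⟩ kets |00⟩, |01⟩ unchanged and applies S to qubit 1 on the control-|1⟩ pair (|10⟩, |11⟩).
S = [[1, 0], [0, i]].
With a = amp(|10⟩) = 0.4744 and b = amp(|11⟩) = (-0.8454 - 0.2453i):
new amp(|10⟩) = (1)·a = 0.4744
new amp(|11⟩) = (i)·b = (0.2453 - 0.8454i)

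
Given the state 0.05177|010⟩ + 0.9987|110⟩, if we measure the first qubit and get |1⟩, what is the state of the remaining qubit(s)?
|10⟩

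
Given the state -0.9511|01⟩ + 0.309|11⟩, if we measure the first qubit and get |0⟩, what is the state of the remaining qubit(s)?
-|1⟩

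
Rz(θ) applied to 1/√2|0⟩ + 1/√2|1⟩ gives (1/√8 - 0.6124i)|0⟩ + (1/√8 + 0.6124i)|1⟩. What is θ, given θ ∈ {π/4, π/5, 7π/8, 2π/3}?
2π/3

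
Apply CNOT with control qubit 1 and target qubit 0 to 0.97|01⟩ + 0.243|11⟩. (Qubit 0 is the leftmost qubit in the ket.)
0.243|01⟩ + 0.97|11⟩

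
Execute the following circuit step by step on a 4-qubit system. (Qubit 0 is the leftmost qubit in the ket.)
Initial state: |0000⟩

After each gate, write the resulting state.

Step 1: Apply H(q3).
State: 1/√2|0000⟩ + 1/√2|0001⟩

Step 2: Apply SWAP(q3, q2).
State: 1/√2|0000⟩ + 1/√2|0010⟩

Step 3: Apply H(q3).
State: 1/2|0000⟩ + 1/2|0001⟩ + 1/2|0010⟩ + 1/2|0011⟩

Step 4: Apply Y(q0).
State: (1/2)i|1000⟩ + (1/2)i|1001⟩ + (1/2)i|1010⟩ + (1/2)i|1011⟩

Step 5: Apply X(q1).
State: (1/2)i|1100⟩ + (1/2)i|1101⟩ + (1/2)i|1110⟩ + (1/2)i|1111⟩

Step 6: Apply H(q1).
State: (1/√8)i|1000⟩ + (1/√8)i|1001⟩ + (1/√8)i|1010⟩ + (1/√8)i|1011⟩ - (1/√8)i|1100⟩ - (1/√8)i|1101⟩ - (1/√8)i|1110⟩ - (1/√8)i|1111⟩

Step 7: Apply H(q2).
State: (1/2)i|1000⟩ + (1/2)i|1001⟩ - (1/2)i|1100⟩ - (1/2)i|1101⟩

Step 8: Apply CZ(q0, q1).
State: (1/2)i|1000⟩ + (1/2)i|1001⟩ + (1/2)i|1100⟩ + (1/2)i|1101⟩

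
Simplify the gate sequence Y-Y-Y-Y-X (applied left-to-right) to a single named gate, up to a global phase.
X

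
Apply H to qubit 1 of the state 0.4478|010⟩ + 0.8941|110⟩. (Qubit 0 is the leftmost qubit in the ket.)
0.3166|000⟩ - 0.3166|010⟩ + 0.6322|100⟩ - 0.6322|110⟩

H on qubit 1 mixes each pair of kets that differ only in qubit 1: amplitudes (a, b) of (|…0…⟩, |…1…⟩) become ((a + b)/√2, (a − b)/√2). Kets absent from the input have amplitude 0.
(|000⟩, |010⟩): (a, b) = (0, 0.4478) → (0.3166, -0.3166)
(|100⟩, |110⟩): (a, b) = (0, 0.8941) → (0.6322, -0.6322)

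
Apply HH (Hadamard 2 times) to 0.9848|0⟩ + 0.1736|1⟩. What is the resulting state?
0.9848|0⟩ + 0.1736|1⟩

H² = I, so an even number of Hadamards cancels: H^2 = I and the state is unchanged.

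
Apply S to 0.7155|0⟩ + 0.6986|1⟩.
0.7155|0⟩ + 0.6986i|1⟩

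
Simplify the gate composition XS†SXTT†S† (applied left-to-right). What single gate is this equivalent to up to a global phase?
S†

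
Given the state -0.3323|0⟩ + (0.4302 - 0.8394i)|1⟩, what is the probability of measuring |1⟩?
0.8897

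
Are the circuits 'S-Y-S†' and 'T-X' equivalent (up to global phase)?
No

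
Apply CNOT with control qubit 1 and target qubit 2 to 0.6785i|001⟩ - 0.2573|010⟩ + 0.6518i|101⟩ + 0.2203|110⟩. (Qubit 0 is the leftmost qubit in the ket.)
0.6785i|001⟩ - 0.2573|011⟩ + 0.6518i|101⟩ + 0.2203|111⟩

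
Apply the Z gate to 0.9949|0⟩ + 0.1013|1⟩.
0.9949|0⟩ - 0.1013|1⟩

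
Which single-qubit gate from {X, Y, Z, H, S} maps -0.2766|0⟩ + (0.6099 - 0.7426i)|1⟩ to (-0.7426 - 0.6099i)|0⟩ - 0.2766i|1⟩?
Y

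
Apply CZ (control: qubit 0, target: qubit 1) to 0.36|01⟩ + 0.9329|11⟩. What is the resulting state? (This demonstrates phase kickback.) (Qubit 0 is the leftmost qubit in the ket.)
0.36|01⟩ - 0.9329|11⟩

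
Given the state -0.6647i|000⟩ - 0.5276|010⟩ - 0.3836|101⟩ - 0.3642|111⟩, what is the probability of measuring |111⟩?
0.1326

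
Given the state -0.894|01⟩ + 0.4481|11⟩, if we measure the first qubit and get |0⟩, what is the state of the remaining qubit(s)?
-|1⟩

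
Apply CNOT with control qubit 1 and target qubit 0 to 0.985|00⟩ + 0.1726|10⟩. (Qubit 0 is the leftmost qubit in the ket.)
0.985|00⟩ + 0.1726|10⟩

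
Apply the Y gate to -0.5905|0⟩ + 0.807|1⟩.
-0.807i|0⟩ - 0.5905i|1⟩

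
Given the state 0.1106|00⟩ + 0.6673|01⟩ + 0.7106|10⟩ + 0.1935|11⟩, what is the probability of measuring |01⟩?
0.4453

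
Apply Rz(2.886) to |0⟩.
(0.1274 - 0.9918i)|0⟩

Rz(2.886) = [[e^(−iθ/2), 0], [0, e^(iθ/2)]] with e^(±iθ/2) = cos(θ/2) ± i·sin(θ/2); θ = 2.886, cos(θ/2) ≈ 0.127449, sin(θ/2) ≈ 0.991845.
With a = amp(|0⟩) = 1 and b = amp(|1⟩) = 0:
new amp(|0⟩) = (0.127449 - 0.991845i)·a = (0.1274 - 0.9918i)
new amp(|1⟩) = (0.127449 + 0.991845i)·b = 0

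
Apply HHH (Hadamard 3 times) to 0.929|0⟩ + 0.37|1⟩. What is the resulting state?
0.9185|0⟩ + 0.3953|1⟩

H² = I, so H^3 = H: a single Hadamard. With (a, b) = (0.929, 0.37), H gives ((a + b)/√2, (a − b)/√2) = (0.9185, 0.3953).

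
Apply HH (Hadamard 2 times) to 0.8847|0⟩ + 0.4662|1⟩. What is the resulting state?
0.8847|0⟩ + 0.4662|1⟩

H² = I, so an even number of Hadamards cancels: H^2 = I and the state is unchanged.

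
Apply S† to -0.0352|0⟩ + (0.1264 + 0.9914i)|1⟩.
-0.0352|0⟩ + (0.9914 - 0.1264i)|1⟩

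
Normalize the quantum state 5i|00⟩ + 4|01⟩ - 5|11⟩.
0.6155i|00⟩ + 0.4924|01⟩ - 0.6155|11⟩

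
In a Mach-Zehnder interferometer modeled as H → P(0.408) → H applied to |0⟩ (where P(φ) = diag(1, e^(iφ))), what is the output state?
(0.959 + 0.1984i)|0⟩ + (0.04104 - 0.1984i)|1⟩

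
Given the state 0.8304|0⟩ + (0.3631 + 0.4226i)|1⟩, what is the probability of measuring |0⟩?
0.6896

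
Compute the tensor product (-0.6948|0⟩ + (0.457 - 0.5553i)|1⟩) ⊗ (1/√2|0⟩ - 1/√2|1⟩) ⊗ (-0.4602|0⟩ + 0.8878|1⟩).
0.2261|000⟩ - 0.4362|001⟩ - 0.2261|010⟩ + 0.4362|011⟩ + (-0.1487 + 0.1807i)|100⟩ + (0.2869 - 0.3486i)|101⟩ + (0.1487 - 0.1807i)|110⟩ + (-0.2869 + 0.3486i)|111⟩

amp(|b₁b₂…⟩) = product of the factor amplitudes for bits b₁, b₂, …; only kets whose every factor amplitude is nonzero survive.
|000⟩: (-0.6948)(1/√2)(-0.4602) = 0.2261
|001⟩: (-0.6948)(1/√2)(0.8878) = -0.4362
|010⟩: (-0.6948)(-1/√2)(-0.4602) = -0.2261
|011⟩: (-0.6948)(-1/√2)(0.8878) = 0.4362
|100⟩: (0.457 - 0.5553i)(1/√2)(-0.4602) = (-0.1487 + 0.1807i)
|101⟩: (0.457 - 0.5553i)(1/√2)(0.8878) = (0.2869 - 0.3486i)
|110⟩: (0.457 - 0.5553i)(-1/√2)(-0.4602) = (0.1487 - 0.1807i)
|111⟩: (0.457 - 0.5553i)(-1/√2)(0.8878) = (-0.2869 + 0.3486i)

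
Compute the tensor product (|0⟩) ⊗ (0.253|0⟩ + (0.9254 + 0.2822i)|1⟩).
0.253|00⟩ + (0.9254 + 0.2822i)|01⟩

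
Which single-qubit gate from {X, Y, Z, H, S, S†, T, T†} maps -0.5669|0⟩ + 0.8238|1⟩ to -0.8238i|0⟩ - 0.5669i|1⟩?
Y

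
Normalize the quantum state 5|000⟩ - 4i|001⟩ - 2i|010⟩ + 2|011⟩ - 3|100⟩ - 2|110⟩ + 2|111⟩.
0.6155|000⟩ - 0.4924i|001⟩ - 0.2462i|010⟩ + 0.2462|011⟩ - 0.3693|100⟩ - 0.2462|110⟩ + 0.2462|111⟩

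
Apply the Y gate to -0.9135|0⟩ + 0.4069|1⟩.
-0.4069i|0⟩ - 0.9135i|1⟩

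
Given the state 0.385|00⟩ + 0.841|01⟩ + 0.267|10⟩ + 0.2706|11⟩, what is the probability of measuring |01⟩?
0.7073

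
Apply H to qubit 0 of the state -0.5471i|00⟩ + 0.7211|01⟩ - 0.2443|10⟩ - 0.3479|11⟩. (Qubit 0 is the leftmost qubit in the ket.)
(-0.1727 - 0.3869i)|00⟩ + 0.2639|01⟩ + (0.1727 - 0.3869i)|10⟩ + 0.7559|11⟩

H on qubit 0 mixes each pair of kets that differ only in qubit 0: amplitudes (a, b) of (|…0…⟩, |…1…⟩) become ((a + b)/√2, (a − b)/√2). Kets absent from the input have amplitude 0.
(|00⟩, |10⟩): (a, b) = (-0.5471i, -0.2443) → ((-0.1727 - 0.3869i), (0.1727 - 0.3869i))
(|01⟩, |11⟩): (a, b) = (0.7211, -0.3479) → (0.2639, 0.7559)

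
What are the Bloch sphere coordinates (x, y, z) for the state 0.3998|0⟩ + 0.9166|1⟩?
(0.7329, 0, -0.6803)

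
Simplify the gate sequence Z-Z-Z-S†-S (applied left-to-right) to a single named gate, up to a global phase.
Z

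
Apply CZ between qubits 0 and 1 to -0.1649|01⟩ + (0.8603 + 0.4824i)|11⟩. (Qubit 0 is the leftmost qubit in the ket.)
-0.1649|01⟩ + (-0.8603 - 0.4824i)|11⟩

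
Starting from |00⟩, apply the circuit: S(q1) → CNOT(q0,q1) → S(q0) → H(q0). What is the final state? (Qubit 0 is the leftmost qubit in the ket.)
1/√2|00⟩ + 1/√2|10⟩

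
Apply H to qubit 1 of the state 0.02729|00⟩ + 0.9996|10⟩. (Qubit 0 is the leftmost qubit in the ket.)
0.0193|00⟩ + 0.0193|01⟩ + 0.7068|10⟩ + 0.7068|11⟩

H on qubit 1 mixes each pair of kets that differ only in qubit 1: amplitudes (a, b) of (|…0…⟩, |…1…⟩) become ((a + b)/√2, (a − b)/√2). Kets absent from the input have amplitude 0.
(|00⟩, |01⟩): (a, b) = (0.02729, 0) → (0.0193, 0.0193)
(|10⟩, |11⟩): (a, b) = (0.9996, 0) → (0.7068, 0.7068)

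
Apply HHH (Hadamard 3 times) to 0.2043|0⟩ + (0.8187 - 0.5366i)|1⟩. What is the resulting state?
(0.7234 - 0.3794i)|0⟩ + (-0.4344 + 0.3794i)|1⟩

H² = I, so H^3 = H: a single Hadamard. With (a, b) = (0.2043, (0.8187 - 0.5366i)), H gives ((a + b)/√2, (a − b)/√2) = ((0.7234 - 0.3794i), (-0.4344 + 0.3794i)).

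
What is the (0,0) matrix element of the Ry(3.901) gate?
-0.3706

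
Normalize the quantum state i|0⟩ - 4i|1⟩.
0.2425i|0⟩ - 0.9701i|1⟩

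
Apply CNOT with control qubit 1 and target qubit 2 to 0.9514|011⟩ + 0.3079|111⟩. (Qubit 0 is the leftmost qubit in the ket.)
0.9514|010⟩ + 0.3079|110⟩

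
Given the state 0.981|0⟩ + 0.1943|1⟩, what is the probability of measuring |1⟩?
0.03775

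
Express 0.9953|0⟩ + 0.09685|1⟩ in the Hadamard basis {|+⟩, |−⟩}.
0.7723|+⟩ + 0.6353|−⟩

With |ψ⟩ = α|0⟩ + β|1⟩, the Hadamard-basis coefficients are ⟨+|ψ⟩ = (α + β)/√2 and ⟨−|ψ⟩ = (α − β)/√2.
Here α = 0.9953, β = 0.09685: (α + β)/√2 = 0.7723, (α − β)/√2 = 0.6353.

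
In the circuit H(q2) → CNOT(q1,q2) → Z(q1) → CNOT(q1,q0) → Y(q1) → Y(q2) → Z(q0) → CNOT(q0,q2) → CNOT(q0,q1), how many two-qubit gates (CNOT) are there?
4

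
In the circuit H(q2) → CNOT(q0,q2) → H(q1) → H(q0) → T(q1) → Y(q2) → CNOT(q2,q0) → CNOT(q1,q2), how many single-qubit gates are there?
5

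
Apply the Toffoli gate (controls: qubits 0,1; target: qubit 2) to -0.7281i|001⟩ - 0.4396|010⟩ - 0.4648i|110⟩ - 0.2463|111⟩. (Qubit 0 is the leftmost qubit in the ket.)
-0.7281i|001⟩ - 0.4396|010⟩ - 0.2463|110⟩ - 0.4648i|111⟩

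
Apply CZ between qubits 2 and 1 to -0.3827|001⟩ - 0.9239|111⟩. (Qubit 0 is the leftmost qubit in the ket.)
-0.3827|001⟩ + 0.9239|111⟩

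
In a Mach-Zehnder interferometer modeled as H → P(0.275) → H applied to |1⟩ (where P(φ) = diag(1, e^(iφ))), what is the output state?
(0.01879 - 0.1358i)|0⟩ + (0.9812 + 0.1358i)|1⟩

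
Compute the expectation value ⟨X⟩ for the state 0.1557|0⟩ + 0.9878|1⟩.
0.3076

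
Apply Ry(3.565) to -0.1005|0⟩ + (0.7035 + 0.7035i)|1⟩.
(-0.6667 - 0.6878i)|0⟩ + (-0.2461 - 0.1478i)|1⟩

Ry(3.565) = [[cos(θ/2), −sin(θ/2)], [sin(θ/2), cos(θ/2)]]; θ = 3.565, cos(θ/2) ≈ -0.210126, sin(θ/2) ≈ 0.977674.
With a = amp(|0⟩) = -0.1005 and b = amp(|1⟩) = (0.7035 + 0.7035i):
new amp(|0⟩) = (-0.210126)·a + (-0.977674)·b = (-0.6667 - 0.6878i)
new amp(|1⟩) = (0.977674)·a + (-0.210126)·b = (-0.2461 - 0.1478i)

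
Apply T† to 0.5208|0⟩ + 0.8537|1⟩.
0.5208|0⟩ + (0.6037 - 0.6037i)|1⟩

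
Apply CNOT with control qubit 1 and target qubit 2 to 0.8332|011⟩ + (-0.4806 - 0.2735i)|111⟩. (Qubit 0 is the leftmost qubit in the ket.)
0.8332|010⟩ + (-0.4806 - 0.2735i)|110⟩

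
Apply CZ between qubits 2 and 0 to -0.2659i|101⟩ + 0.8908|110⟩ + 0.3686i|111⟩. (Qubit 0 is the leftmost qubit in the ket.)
0.2659i|101⟩ + 0.8908|110⟩ - 0.3686i|111⟩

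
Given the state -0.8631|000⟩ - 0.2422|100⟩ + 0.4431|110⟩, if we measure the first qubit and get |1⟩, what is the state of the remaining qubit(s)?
-0.4796|00⟩ + 0.8775|10⟩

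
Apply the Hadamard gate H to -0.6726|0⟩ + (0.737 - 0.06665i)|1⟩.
(0.04554 - 0.04713i)|0⟩ + (-0.9967 + 0.04713i)|1⟩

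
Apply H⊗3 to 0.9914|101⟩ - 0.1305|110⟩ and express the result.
0.3044|000⟩ - 0.3967|001⟩ + 0.3967|010⟩ - 0.3044|011⟩ - 0.3044|100⟩ + 0.3967|101⟩ - 0.3967|110⟩ + 0.3044|111⟩

H⊗3 gives amp(|y⟩) = (1/2√2) Σ_x (−1)^(x·y) amp(|x⟩), where x·y is the number of positions in which both x and y have a 1.
|000⟩: (0.9914 - 0.1305)/(2√2) = 0.3044
|001⟩: (-0.9914 - 0.1305)/(2√2) = -0.3967
|010⟩: (0.9914 + 0.1305)/(2√2) = 0.3967
|011⟩: (-0.9914 + 0.1305)/(2√2) = -0.3044
|100⟩: (-0.9914 + 0.1305)/(2√2) = -0.3044
|101⟩: (0.9914 + 0.1305)/(2√2) = 0.3967
|110⟩: (-0.9914 - 0.1305)/(2√2) = -0.3967
|111⟩: (0.9914 - 0.1305)/(2√2) = 0.3044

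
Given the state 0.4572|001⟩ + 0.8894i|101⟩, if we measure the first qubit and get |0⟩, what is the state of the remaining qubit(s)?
|01⟩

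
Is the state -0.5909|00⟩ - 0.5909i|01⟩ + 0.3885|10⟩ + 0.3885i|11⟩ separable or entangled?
Separable

Writing the state as a|00⟩ + b|01⟩ + c|10⟩ + d|11⟩, it is a product state iff ad − bc = 0.
Here (a, b, c, d) = (-0.5909, -0.5909i, 0.3885, 0.3885i): ad − bc = (-0.5909)(0.3885i) − (-0.5909i)(0.3885) = 0, so the state is separable.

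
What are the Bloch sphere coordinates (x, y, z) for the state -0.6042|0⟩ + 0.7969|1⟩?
(-0.963, 0, -0.27)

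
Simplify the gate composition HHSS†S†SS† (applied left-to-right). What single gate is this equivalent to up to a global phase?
S†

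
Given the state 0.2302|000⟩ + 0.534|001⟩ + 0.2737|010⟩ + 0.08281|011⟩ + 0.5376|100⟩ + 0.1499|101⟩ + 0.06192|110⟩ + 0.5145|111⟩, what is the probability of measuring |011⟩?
0.006857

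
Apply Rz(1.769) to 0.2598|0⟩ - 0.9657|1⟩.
(0.1646 - 0.201i)|0⟩ + (-0.6119 - 0.7471i)|1⟩

Rz(1.769) = [[e^(−iθ/2), 0], [0, e^(iθ/2)]] with e^(±iθ/2) = cos(θ/2) ± i·sin(θ/2); θ = 1.769, cos(θ/2) ≈ 0.633676, sin(θ/2) ≈ 0.773598.
With a = amp(|0⟩) = 0.2598 and b = amp(|1⟩) = -0.9657:
new amp(|0⟩) = (0.633676 - 0.773598i)·a = (0.1646 - 0.201i)
new amp(|1⟩) = (0.633676 + 0.773598i)·b = (-0.6119 - 0.7471i)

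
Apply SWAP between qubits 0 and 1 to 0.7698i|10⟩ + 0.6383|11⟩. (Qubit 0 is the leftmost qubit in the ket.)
0.7698i|01⟩ + 0.6383|11⟩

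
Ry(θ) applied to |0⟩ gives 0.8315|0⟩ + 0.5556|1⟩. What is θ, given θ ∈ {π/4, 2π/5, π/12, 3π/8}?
3π/8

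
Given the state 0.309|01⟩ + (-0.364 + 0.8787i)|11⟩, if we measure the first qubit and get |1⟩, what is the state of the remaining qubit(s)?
(-0.3827 + 0.9239i)|1⟩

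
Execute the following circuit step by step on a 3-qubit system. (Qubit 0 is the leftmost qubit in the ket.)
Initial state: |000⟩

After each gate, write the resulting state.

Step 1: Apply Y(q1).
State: i|010⟩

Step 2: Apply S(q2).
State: i|010⟩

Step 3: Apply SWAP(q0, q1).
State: i|100⟩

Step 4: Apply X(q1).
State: i|110⟩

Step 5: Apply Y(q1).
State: |100⟩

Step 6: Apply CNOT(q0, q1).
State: |110⟩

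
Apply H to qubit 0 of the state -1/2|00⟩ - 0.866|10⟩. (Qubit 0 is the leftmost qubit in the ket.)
-0.9659|00⟩ + 0.2588|10⟩

H on qubit 0 mixes each pair of kets that differ only in qubit 0: amplitudes (a, b) of (|…0…⟩, |…1…⟩) become ((a + b)/√2, (a − b)/√2). Kets absent from the input have amplitude 0.
(|00⟩, |10⟩): (a, b) = (-1/2, -0.866) → (-0.9659, 0.2588)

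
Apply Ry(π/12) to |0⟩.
0.9914|0⟩ + 0.1305|1⟩

Ry(π/12) = [[cos(θ/2), −sin(θ/2)], [sin(θ/2), cos(θ/2)]]; θ = π/12, cos(θ/2) ≈ 0.991445, sin(θ/2) ≈ 0.130526.
With a = amp(|0⟩) = 1 and b = amp(|1⟩) = 0:
new amp(|0⟩) = (0.991445)·a + (-0.130526)·b = 0.9914
new amp(|1⟩) = (0.130526)·a + (0.991445)·b = 0.1305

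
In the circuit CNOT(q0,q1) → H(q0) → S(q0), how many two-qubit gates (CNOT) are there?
1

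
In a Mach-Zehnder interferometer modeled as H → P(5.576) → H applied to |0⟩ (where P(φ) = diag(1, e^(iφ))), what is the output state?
(0.8801 - 0.3248i)|0⟩ + (0.1199 + 0.3248i)|1⟩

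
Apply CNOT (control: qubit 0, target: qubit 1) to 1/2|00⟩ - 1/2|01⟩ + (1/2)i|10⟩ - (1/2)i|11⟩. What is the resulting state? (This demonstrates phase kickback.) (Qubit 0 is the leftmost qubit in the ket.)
1/2|00⟩ - 1/2|01⟩ - (1/2)i|10⟩ + (1/2)i|11⟩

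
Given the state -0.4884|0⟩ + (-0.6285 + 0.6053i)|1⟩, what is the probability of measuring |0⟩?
0.2385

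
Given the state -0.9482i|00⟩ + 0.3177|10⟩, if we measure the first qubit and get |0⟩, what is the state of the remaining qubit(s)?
-i|0⟩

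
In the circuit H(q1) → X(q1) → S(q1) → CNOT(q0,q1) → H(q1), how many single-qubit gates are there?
4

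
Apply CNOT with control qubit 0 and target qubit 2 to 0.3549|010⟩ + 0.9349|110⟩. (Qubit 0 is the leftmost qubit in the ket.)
0.3549|010⟩ + 0.9349|111⟩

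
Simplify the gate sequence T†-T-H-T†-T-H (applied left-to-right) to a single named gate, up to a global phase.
I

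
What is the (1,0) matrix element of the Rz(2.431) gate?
0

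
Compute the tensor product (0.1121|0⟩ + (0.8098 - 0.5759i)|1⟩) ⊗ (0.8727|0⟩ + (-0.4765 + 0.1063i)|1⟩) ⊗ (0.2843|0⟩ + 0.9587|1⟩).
0.02781|000⟩ + 0.09379|001⟩ + (-0.01519 + 0.003388i)|010⟩ + (-0.05121 + 0.01142i)|011⟩ + (0.2009 - 0.1429i)|100⟩ + (0.6775 - 0.4818i)|101⟩ + (-0.0923 + 0.1025i)|110⟩ + (-0.3112 + 0.3456i)|111⟩

amp(|b₁b₂…⟩) = product of the factor amplitudes for bits b₁, b₂, …; only kets whose every factor amplitude is nonzero survive.
|000⟩: (0.1121)(0.8727)(0.2843) = 0.02781
|001⟩: (0.1121)(0.8727)(0.9587) = 0.09379
|010⟩: (0.1121)(-0.4765 + 0.1063i)(0.2843) = (-0.01519 + 0.003388i)
|011⟩: (0.1121)(-0.4765 + 0.1063i)(0.9587) = (-0.05121 + 0.01142i)
|100⟩: (0.8098 - 0.5759i)(0.8727)(0.2843) = (0.2009 - 0.1429i)
|101⟩: (0.8098 - 0.5759i)(0.8727)(0.9587) = (0.6775 - 0.4818i)
|110⟩: (0.8098 - 0.5759i)(-0.4765 + 0.1063i)(0.2843) = (-0.0923 + 0.1025i)
|111⟩: (0.8098 - 0.5759i)(-0.4765 + 0.1063i)(0.9587) = (-0.3112 + 0.3456i)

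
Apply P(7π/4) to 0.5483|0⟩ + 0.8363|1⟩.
0.5483|0⟩ + (0.5914 - 0.5914i)|1⟩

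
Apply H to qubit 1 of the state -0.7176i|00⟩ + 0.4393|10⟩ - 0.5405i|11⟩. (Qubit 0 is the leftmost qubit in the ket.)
-0.5074i|00⟩ - 0.5074i|01⟩ + (0.3106 - 0.3822i)|10⟩ + (0.3106 + 0.3822i)|11⟩

H on qubit 1 mixes each pair of kets that differ only in qubit 1: amplitudes (a, b) of (|…0…⟩, |…1…⟩) become ((a + b)/√2, (a − b)/√2). Kets absent from the input have amplitude 0.
(|00⟩, |01⟩): (a, b) = (-0.7176i, 0) → (-0.5074i, -0.5074i)
(|10⟩, |11⟩): (a, b) = (0.4393, -0.5405i) → ((0.3106 - 0.3822i), (0.3106 + 0.3822i))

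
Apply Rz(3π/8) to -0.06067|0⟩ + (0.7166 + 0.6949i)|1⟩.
(-0.05045 + 0.03371i)|0⟩ + (0.2098 + 0.9759i)|1⟩

Rz(3π/8) = [[e^(−iθ/2), 0], [0, e^(iθ/2)]] with e^(±iθ/2) = cos(θ/2) ± i·sin(θ/2); θ = 3π/8, cos(θ/2) ≈ 0.83147, sin(θ/2) ≈ 0.55557.
With a = amp(|0⟩) = -0.06067 and b = amp(|1⟩) = (0.7166 + 0.6949i):
new amp(|0⟩) = (0.83147 - 0.55557i)·a = (-0.05045 + 0.03371i)
new amp(|1⟩) = (0.83147 + 0.55557i)·b = (0.2098 + 0.9759i)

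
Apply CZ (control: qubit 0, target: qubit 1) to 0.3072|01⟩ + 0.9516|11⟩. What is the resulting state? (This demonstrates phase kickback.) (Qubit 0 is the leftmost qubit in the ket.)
0.3072|01⟩ - 0.9516|11⟩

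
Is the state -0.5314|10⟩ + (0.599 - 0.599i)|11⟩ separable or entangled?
Separable

Writing the state as a|00⟩ + b|01⟩ + c|10⟩ + d|11⟩, it is a product state iff ad − bc = 0.
Here (a, b, c, d) = (0, 0, -0.5314, (0.599 - 0.599i)): ad − bc = (0)(0.599 - 0.599i) − (0)(-0.5314) = 0, so the state is separable.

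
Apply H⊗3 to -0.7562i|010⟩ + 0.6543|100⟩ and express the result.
(0.2313 - 0.2674i)|000⟩ + (0.2313 - 0.2674i)|001⟩ + (0.2313 + 0.2674i)|010⟩ + (0.2313 + 0.2674i)|011⟩ + (-0.2313 - 0.2674i)|100⟩ + (-0.2313 - 0.2674i)|101⟩ + (-0.2313 + 0.2674i)|110⟩ + (-0.2313 + 0.2674i)|111⟩

H⊗3 gives amp(|y⟩) = (1/2√2) Σ_x (−1)^(x·y) amp(|x⟩), where x·y is the number of positions in which both x and y have a 1.
|000⟩: (-0.7562i + 0.6543)/(2√2) = (0.2313 - 0.2674i)
|001⟩: (-0.7562i + 0.6543)/(2√2) = (0.2313 - 0.2674i)
|010⟩: (0.7562i + 0.6543)/(2√2) = (0.2313 + 0.2674i)
|011⟩: (0.7562i + 0.6543)/(2√2) = (0.2313 + 0.2674i)
|100⟩: (-0.7562i - 0.6543)/(2√2) = (-0.2313 - 0.2674i)
|101⟩: (-0.7562i - 0.6543)/(2√2) = (-0.2313 - 0.2674i)
|110⟩: (0.7562i - 0.6543)/(2√2) = (-0.2313 + 0.2674i)
|111⟩: (0.7562i - 0.6543)/(2√2) = (-0.2313 + 0.2674i)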